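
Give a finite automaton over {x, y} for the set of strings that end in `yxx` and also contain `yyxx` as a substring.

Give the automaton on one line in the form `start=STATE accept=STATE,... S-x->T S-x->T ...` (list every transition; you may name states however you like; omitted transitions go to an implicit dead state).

start=q0 accept=q6 q0-x->q0 q0-y->q1 q1-x->q2 q1-y->q3 q2-x->q4 q2-y->q1 q3-x->q5 q3-y->q3 q4-x->q0 q4-y->q1 q5-x->q6 q5-y->q1 q6-x->q7 q6-y->q8 q7-x->q7 q7-y->q8 q8-x->q9 q8-y->q8 q9-x->q6 q9-y->q8

Handle the two conditions separately and then intersect. One (4 states) tracks how much of the suffix `yxx` has currently been matched; the other (5 states) tracks whether and how much of `yyxx` has been seen. Each combined state is a pair, one component from each; accept when both components accept.
10 states suffice.
        x   y  
>  q0   q0  q1 
   q1   q2  q3 
   q2   q4  q1 
   q3   q5  q3 
   q4   q0  q1 
   q5   q6  q1 
 * q6   q7  q8 
   q7   q7  q8 
   q8   q9  q8 
   q9   q6  q8 
(> = start, * = accepting)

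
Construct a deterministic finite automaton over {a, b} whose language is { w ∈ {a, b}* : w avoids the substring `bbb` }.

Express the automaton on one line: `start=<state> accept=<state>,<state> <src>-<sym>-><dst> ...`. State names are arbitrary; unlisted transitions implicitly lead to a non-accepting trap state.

This is the complement of 'contains `bbb`'. Use the same substring-matching states — q0 through q3 holding how much of `bbb` has just been matched — but flip the accepting set: everything except the trap q3 accepts.
4 states suffice.
        a   b  
>* q0   q0  q1 
 * q1   q0  q2 
 * q2   q0  q3 
   q3   q3  q3 
(> = start, * = accepting)

start=q0 accept=q0,q1,q2 q0-a->q0 q0-b->q1 q1-a->q0 q1-b->q2 q2-a->q0 q2-b->q3 q3-a->q3 q3-b->q3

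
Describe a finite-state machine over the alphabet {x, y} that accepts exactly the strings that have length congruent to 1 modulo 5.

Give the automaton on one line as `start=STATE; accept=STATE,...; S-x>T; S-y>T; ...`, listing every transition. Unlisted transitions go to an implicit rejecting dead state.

start=s0; accept=s1; s0-x>s1; s0-y>s1; s1-x>s2; s1-y>s2; s2-x>s3; s2-y>s3; s3-x>s4; s3-y>s4; s4-x>s0; s4-y>s0

Only the length mod 5 matters, so use a 5-cycle: from any state, every input symbol moves to the next state, wrapping s4 back to s0. Mark s1 accepting.
5 states suffice.
        x   y  
>  s0   s1  s1 
 * s1   s2  s2 
   s2   s3  s3 
   s3   s4  s4 
   s4   s0  s0 
(> = start, * = accepting)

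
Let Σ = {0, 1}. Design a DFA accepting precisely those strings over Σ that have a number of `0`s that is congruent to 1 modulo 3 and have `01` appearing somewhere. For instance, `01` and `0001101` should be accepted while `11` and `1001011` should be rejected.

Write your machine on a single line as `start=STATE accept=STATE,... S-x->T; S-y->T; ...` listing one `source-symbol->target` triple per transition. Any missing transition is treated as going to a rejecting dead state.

Build one automaton per condition and run them in lockstep. One (3 states) tracks the count of `0`s modulo 3; the other (3 states) tracks whether and how much of `01` has been seen. Each combined state is a pair, one component from each; accept when both components accept.
        0   1  
>  S0   S1  S0 
   S1   S2  S3 
   S2   S4  S5 
 * S3   S5  S3 
   S4   S1  S6 
   S5   S6  S5 
   S6   S3  S6 
(> = start, * = accepting)

start=S0; accept=S3; S0-0->S1; S0-1->S0; S1-0->S2; S1-1->S3; S2-0->S4; S2-1->S5; S3-0->S5; S3-1->S3; S4-0->S1; S4-1->S6; S5-0->S6; S5-1->S5; S6-0->S3; S6-1->S6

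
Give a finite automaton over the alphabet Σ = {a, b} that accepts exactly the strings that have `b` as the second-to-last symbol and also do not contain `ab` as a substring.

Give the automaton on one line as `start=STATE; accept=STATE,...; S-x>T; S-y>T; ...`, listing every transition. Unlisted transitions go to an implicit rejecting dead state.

Build one automaton per condition and run them in lockstep. The first has 7 states tracking the last 2 symbols read; the second has 3 states tracking partial matches of the forbidden pattern `ab`. A product state is a pair (one from each), accepting exactly when both do. After merging equivalent states the machine shrinks.
With 5 states:
        a   b  
>  s0   s1  s2 
   s1   s1  s1 
   s2   s3  s4 
 * s3   s1  s1 
 * s4   s3  s4 
(> = start, * = accepting)

start=s0; accept=s3,s4; s0-a>s1; s0-b>s2; s1-a>s1; s1-b>s1; s2-a>s3; s2-b>s4; s3-a>s1; s3-b>s1; s4-a>s3; s4-b>s4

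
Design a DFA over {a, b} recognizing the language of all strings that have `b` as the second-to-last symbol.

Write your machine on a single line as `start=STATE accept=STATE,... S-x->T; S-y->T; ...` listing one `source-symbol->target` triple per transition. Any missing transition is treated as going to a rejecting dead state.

start=q0; accept=q5,q6; q0-a->q1; q0-b->q2; q1-a->q3; q1-b->q4; q2-a->q5; q2-b->q6; q3-a->q3; q3-b->q4; q4-a->q5; q4-b->q6; q5-a->q3; q5-b->q4; q6-a->q5; q6-b->q6

A DFA must remember the last 2 symbols (since which symbol is second-to-last isn't known until the input ends). Use one state per possible window of the last ≤2 symbols; accept from those whose window starts with `b`.
With 7 states:
        a   b  
>  q0   q1  q2 
   q1   q3  q4 
   q2   q5  q6 
   q3   q3  q4 
   q4   q5  q6 
 * q5   q3  q4 
 * q6   q5  q6 
(> = start, * = accepting)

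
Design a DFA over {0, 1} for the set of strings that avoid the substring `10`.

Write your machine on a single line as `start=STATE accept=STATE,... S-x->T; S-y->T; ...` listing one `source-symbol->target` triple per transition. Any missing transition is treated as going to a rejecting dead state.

This is the complement of 'contains `10`'. Use the same substring-matching states — q0 through q2 holding how much of `10` has just been matched — but flip the accepting set: everything except the trap q2 accepts.
3 states suffice.
        0   1  
>* q0   q0  q1 
 * q1   q2  q1 
   q2   q2  q2 
(> = start, * = accepting)

start=q0; accept=q0,q1; q0-0->q0; q0-1->q1; q1-0->q2; q1-1->q1; q2-0->q2; q2-1->q2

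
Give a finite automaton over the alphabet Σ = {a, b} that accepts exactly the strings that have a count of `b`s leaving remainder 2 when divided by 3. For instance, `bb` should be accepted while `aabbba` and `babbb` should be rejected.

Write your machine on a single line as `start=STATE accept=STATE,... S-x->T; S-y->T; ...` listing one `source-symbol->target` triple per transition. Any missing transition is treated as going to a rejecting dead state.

The only thing that matters is how many `b`s have appeared, reduced mod 3. Use one state per residue: S0 for 0, …, S2 for 2. Reading `b` moves to the next residue; anything else stays put. S2 is accepting.
With 3 states:
        a   b  
>  S0   S0  S1 
   S1   S1  S2 
 * S2   S2  S0 
(> = start, * = accepting)

start=S0; accept=S2; S0-a->S0; S0-b->S1; S1-a->S1; S1-b->S2; S2-a->S2; S2-b->S0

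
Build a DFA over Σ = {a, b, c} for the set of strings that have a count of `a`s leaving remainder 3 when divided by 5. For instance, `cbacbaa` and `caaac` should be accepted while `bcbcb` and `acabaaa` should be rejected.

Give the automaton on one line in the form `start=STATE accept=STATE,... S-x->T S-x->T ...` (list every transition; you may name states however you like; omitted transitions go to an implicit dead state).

Keep the running count of `a`s modulo 5: each `a` advances along the cycle s0 → s1 → s2 → s3 → s4 → s0 while other symbols loop. Accept at s3.
5 states suffice.
        a   b   c  
>  s0   s1  s0  s0 
   s1   s2  s1  s1 
   s2   s3  s2  s2 
 * s3   s4  s3  s3 
   s4   s0  s4  s4 
(> = start, * = accepting)

start=s0 accept=s3 s0-a->s1 s0-b->s0 s0-c->s0 s1-a->s2 s1-b->s1 s1-c->s1 s2-a->s3 s2-b->s2 s2-c->s2 s3-a->s4 s3-b->s3 s3-c->s3 s4-a->s0 s4-b->s4 s4-c->s4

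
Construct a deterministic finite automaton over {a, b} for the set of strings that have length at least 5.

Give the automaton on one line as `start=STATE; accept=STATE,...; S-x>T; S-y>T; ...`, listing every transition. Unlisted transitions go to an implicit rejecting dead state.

Count input length up to 6: every symbol moves from S0 toward S6, which means 'more than 5' and absorbs. Accept from {S5, S6}.
A 7-state machine:
        a   b  
>  S0   S1  S1 
   S1   S2  S2 
   S2   S3  S3 
   S3   S4  S4 
   S4   S5  S5 
 * S5   S6  S6 
 * S6   S6  S6 
(> = start, * = accepting)

start=S0; accept=S5,S6; S0-a>S1; S0-b>S1; S1-a>S2; S1-b>S2; S2-a>S3; S2-b>S3; S3-a>S4; S3-b>S4; S4-a>S5; S4-b>S5; S5-a>S6; S5-b>S6; S6-a>S6; S6-b>S6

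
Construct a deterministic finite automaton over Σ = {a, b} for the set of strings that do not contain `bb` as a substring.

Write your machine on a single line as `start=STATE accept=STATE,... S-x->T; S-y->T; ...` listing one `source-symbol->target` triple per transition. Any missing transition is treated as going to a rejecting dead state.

start=q0; accept=q0,q1; q0-a->q0; q0-b->q1; q1-a->q0; q1-b->q2; q2-a->q2; q2-b->q2

Track partial matches of the forbidden pattern `bb`. State q2 is a dead state reached once `bb` has occurred; every other state accepts. q0 means no part of `bb` is currently matched.
With 3 states:
        a   b  
>* q0   q0  q1 
 * q1   q0  q2 
   q2   q2  q2 
(> = start, * = accepting)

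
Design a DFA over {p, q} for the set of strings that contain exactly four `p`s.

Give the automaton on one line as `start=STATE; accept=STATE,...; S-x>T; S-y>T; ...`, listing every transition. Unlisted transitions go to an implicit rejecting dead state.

Only the number of `p`s matters, and only up to 5. Make a chain s0 → s1 → s2 → s3 → s4 → s5 advanced by each `p` (with s5 absorbing); every other symbol self-loops. The accepting set is {s4}.
6 states suffice.
        p   q  
>  s0   s1  s0 
   s1   s2  s1 
   s2   s3  s2 
   s3   s4  s3 
 * s4   s5  s4 
   s5   s5  s5 
(> = start, * = accepting)

start=s0; accept=s4; s0-p>s1; s0-q>s0; s1-p>s2; s1-q>s1; s2-p>s3; s2-q>s2; s3-p>s4; s3-q>s3; s4-p>s5; s4-q>s4; s5-p>s5; s5-q>s5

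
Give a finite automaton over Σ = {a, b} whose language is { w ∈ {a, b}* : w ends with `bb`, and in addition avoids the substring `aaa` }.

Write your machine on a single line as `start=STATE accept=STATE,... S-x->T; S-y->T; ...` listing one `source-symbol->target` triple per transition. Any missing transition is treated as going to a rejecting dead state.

start=s0; accept=s4; s0-a->s1; s0-b->s2; s1-a->s3; s1-b->s2; s2-a->s1; s2-b->s4; s3-a->s5; s3-b->s2; s4-a->s1; s4-b->s4; s5-a->s5; s5-b->s5

Handle the two conditions separately and then intersect. The first has 3 states tracking how much of the suffix `bb` has currently been matched; the second has 4 states tracking partial matches of the forbidden pattern `aaa`. A product state is a pair (one from each), accepting exactly when both do. Minimizing collapses redundant product states.
A 6-state machine:
        a   b  
>  s0   s1  s2 
   s1   s3  s2 
   s2   s1  s4 
   s3   s5  s2 
 * s4   s1  s4 
   s5   s5  s5 
(> = start, * = accepting)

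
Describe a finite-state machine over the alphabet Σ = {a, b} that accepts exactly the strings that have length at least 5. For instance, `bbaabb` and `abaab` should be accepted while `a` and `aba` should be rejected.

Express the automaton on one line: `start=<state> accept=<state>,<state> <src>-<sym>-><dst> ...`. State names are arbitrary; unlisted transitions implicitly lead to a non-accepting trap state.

start=s0 accept=s5,s6 s0-a->s1 s0-b->s1 s1-a->s2 s1-b->s2 s2-a->s3 s2-b->s3 s3-a->s4 s3-b->s4 s4-a->s5 s4-b->s5 s5-a->s6 s5-b->s6 s6-a->s6 s6-b->s6

Count input length up to 6: every symbol moves from s0 toward s6, which means 'more than 5' and absorbs. Accept from {s5, s6}.
With 7 states:
        a   b  
>  s0   s1  s1 
   s1   s2  s2 
   s2   s3  s3 
   s3   s4  s4 
   s4   s5  s5 
 * s5   s6  s6 
 * s6   s6  s6 
(> = start, * = accepting)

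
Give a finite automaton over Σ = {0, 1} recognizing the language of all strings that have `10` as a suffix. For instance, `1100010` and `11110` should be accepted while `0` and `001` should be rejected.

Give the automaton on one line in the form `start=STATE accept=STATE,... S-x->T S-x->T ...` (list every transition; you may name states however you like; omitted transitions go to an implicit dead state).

start=q0 accept=q2 q0-0->q0 q0-1->q1 q1-0->q2 q1-1->q1 q2-0->q0 q2-1->q1

Let each state record the length of the longest suffix of the input read so far that is also a prefix of `10`. q1 means the last symbol is `1`; q2 means the last 2 symbols are `10`. Accept only at q2, where the string currently ends in `10`.
With 3 states:
        0   1  
>  q0   q0  q1 
   q1   q2  q1 
 * q2   q0  q1 
(> = start, * = accepting)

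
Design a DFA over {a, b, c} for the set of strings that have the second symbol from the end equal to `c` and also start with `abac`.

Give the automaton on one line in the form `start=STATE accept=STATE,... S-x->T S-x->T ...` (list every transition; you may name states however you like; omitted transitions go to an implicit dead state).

Build one automaton per condition and run them in lockstep. The first has 13 states tracking the last 2 symbols read; the second has 6 states tracking whether the input so far still matches the prefix `abac`. A product state is a pair (one from each), accepting exactly when both do. Equivalent product states are then merged.
With 9 states:
        a   b   c  
>  s0   s1  s2  s2 
   s1   s2  s3  s2 
   s2   s2  s2  s2 
   s3   s4  s2  s2 
   s4   s2  s2  s5 
   s5   s6  s6  s7 
 * s6   s8  s8  s5 
 * s7   s6  s6  s7 
   s8   s8  s8  s5 
(> = start, * = accepting)

start=s0 accept=s6,s7 s0-a->s1 s0-b->s2 s0-c->s2 s1-a->s2 s1-b->s3 s1-c->s2 s2-a->s2 s2-b->s2 s2-c->s2 s3-a->s4 s3-b->s2 s3-c->s2 s4-a->s2 s4-b->s2 s4-c->s5 s5-a->s6 s5-b->s6 s5-c->s7 s6-a->s8 s6-b->s8 s6-c->s5 s7-a->s6 s7-b->s6 s7-c->s7 s8-a->s8 s8-b->s8 s8-c->s5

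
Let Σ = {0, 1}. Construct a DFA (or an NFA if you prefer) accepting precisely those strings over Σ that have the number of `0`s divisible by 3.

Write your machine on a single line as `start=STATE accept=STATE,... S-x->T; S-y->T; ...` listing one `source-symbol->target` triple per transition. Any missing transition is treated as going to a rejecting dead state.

Keep the running count of `0`s modulo 3: each `0` advances along the cycle s0 → s1 → s2 → s0 while other symbols loop. Accept at s0.
A 3-state machine:
        0   1  
>* s0   s1  s0 
   s1   s2  s1 
   s2   s0  s2 
(> = start, * = accepting)

start=s0; accept=s0; s0-0->s1; s0-1->s0; s1-0->s2; s1-1->s1; s2-0->s0; s2-1->s2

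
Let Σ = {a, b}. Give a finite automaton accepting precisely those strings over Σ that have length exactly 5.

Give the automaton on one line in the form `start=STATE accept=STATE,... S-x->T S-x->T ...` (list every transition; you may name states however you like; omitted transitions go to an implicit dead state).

start=q0 accept=q5 q0-a->q1 q0-b->q1 q1-a->q2 q1-b->q2 q2-a->q3 q2-b->q3 q3-a->q4 q3-b->q4 q4-a->q5 q4-b->q5 q5-a->q6 q5-b->q6 q6-a->q6 q6-b->q6

Count input length up to 6: every symbol moves from q0 toward q6, which means 'more than 5' and absorbs. Accept from {q5}.
With 7 states:
        a   b  
>  q0   q1  q1 
   q1   q2  q2 
   q2   q3  q3 
   q3   q4  q4 
   q4   q5  q5 
 * q5   q6  q6 
   q6   q6  q6 
(> = start, * = accepting)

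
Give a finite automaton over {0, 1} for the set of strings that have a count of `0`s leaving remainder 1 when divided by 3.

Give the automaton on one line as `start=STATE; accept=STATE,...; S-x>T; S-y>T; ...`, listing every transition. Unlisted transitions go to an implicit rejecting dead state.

start=S0; accept=S1; S0-0>S1; S0-1>S0; S1-0>S2; S1-1>S1; S2-0>S0; S2-1>S2

Keep the running count of `0`s modulo 3: each `0` advances along the cycle S0 → S1 → S2 → S0 while other symbols loop. Accept at S1.
A 3-state machine:
        0   1  
>  S0   S1  S0 
 * S1   S2  S1 
   S2   S0  S2 
(> = start, * = accepting)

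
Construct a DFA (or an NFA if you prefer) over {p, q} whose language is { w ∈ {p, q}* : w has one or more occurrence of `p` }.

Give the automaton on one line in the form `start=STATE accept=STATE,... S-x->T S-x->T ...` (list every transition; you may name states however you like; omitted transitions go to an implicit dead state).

start=s0 accept=s1,s2 s0-p->s1 s0-q->s0 s1-p->s2 s1-q->s1 s2-p->s2 s2-q->s2

Only the number of `p`s matters, and only up to 2. Make a chain s0 → s1 → s2 advanced by each `p` (with s2 absorbing); every other symbol self-loops. The accepting set is {s1, s2}.
        p   q  
>  s0   s1  s0 
 * s1   s2  s1 
 * s2   s2  s2 
(> = start, * = accepting)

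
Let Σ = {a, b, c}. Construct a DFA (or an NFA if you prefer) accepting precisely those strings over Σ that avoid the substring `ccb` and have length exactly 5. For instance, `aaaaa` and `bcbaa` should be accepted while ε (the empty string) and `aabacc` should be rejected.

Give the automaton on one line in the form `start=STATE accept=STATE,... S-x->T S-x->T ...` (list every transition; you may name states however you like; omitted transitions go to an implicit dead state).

start=q0 accept=q14,q15,q16 q0-a->q1 q0-b->q1 q0-c->q2 q1-a->q3 q1-b->q3 q1-c->q4 q2-a->q3 q2-b->q3 q2-c->q5 q3-a->q6 q3-b->q6 q3-c->q7 q4-a->q6 q4-b->q6 q4-c->q8 q5-a->q6 q5-b->q9 q5-c->q8 q6-a->q10 q6-b->q10 q6-c->q11 q7-a->q10 q7-b->q10 q7-c->q12 q8-a->q10 q8-b->q13 q8-c->q12 q9-a->q13 q9-b->q13 q9-c->q13 q10-a->q14 q10-b->q14 q10-c->q15 q11-a->q14 q11-b->q14 q11-c->q16 q12-a->q14 q12-b->q17 q12-c->q16 q13-a->q17 q13-b->q17 q13-c->q17 q14-a->q18 q14-b->q18 q14-c->q19 q15-a->q18 q15-b->q18 q15-c->q20 q16-a->q18 q16-b->q21 q16-c->q20 q17-a->q21 q17-b->q21 q17-c->q21 q18-a->q18 q18-b->q18 q18-c->q19 q19-a->q18 q19-b->q18 q19-c->q20 q20-a->q18 q20-b->q21 q20-c->q20 q21-a->q21 q21-b->q21 q21-c->q21

Handle the two conditions separately and then intersect. One (4 states) tracks partial matches of the forbidden pattern `ccb`; the other (7 states) tracks the input length, saturating at 6. Each combined state is a pair, one component from each; accept when both components accept.
          a    b    c  
>  q0     q1   q1   q2 
   q1     q3   q3   q4 
   q2     q3   q3   q5 
   q3     q6   q6   q7 
   q4     q6   q6   q8 
   q5     q6   q9   q8 
   q6    q10  q10  q11 
   q7    q10  q10  q12 
   q8    q10  q13  q12 
   q9    q13  q13  q13 
   q10   q14  q14  q15 
   q11   q14  q14  q16 
   q12   q14  q17  q16 
   q13   q17  q17  q17 
 * q14   q18  q18  q19 
 * q15   q18  q18  q20 
 * q16   q18  q21  q20 
   q17   q21  q21  q21 
   q18   q18  q18  q19 
   q19   q18  q18  q20 
   q20   q18  q21  q20 
   q21   q21  q21  q21 
(> = start, * = accepting)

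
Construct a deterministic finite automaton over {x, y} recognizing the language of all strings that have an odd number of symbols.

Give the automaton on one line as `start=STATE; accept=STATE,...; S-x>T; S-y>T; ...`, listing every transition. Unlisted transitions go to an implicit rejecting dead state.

Count input length modulo 2: every symbol advances one step around the cycle q0 → q1 → q0. Accept at q1.
A 2-state machine:
        x   y  
>  q0   q1  q1 
 * q1   q0  q0 
(> = start, * = accepting)

start=q0; accept=q1; q0-x>q1; q0-y>q1; q1-x>q0; q1-y>q0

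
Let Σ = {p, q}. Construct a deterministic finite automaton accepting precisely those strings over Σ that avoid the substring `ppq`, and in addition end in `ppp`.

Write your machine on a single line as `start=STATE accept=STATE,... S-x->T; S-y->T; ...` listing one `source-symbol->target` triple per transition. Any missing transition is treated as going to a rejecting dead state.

Run two small machines in parallel and take their product. The first has 4 states tracking partial matches of the forbidden pattern `ppq`; the second has 4 states tracking how much of the suffix `ppp` has currently been matched. A product state is a pair (one from each), accepting exactly when both do. Minimizing collapses redundant product states.
With 5 states:
       p  q 
>  A   B  A 
   B   C  A 
   C   D  E 
 * D   D  E 
   E   E  E 
(> = start, * = accepting)

start=A; accept=D; A-p->B; A-q->A; B-p->C; B-q->A; C-p->D; C-q->E; D-p->D; D-q->E; E-p->E; E-q->E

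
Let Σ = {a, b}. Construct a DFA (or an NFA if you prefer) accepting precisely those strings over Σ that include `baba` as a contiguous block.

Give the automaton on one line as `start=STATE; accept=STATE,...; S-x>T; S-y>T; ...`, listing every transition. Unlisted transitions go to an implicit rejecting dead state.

States q0..q3 record the length of the longest prefix of `baba` that matches the current input suffix. Reaching q4 means `baba` has been seen, and we stay there forever. Accept from q4.
5 states suffice.
        a   b  
>  q0   q0  q1 
   q1   q2  q1 
   q2   q0  q3 
   q3   q4  q1 
 * q4   q4  q4 
(> = start, * = accepting)

start=q0; accept=q4; q0-a>q0; q0-b>q1; q1-a>q2; q1-b>q1; q2-a>q0; q2-b>q3; q3-a>q4; q3-b>q1; q4-a>q4; q4-b>q4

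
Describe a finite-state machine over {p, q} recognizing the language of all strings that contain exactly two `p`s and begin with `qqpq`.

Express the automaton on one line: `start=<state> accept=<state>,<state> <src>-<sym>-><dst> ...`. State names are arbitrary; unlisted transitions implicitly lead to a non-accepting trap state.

start=s0 accept=s9 s0-p->s1 s0-q->s2 s1-p->s3 s1-q->s1 s2-p->s1 s2-q->s4 s3-p->s5 s3-q->s3 s4-p->s6 s4-q->s7 s5-p->s5 s5-q->s5 s6-p->s3 s6-q->s8 s7-p->s1 s7-q->s7 s8-p->s9 s8-q->s8 s9-p->s10 s9-q->s9 s10-p->s10 s10-q->s10

Run two small machines in parallel and take their product. One (4 states) tracks the count of `p`s, saturating at 3; the other (6 states) tracks whether the input so far still matches the prefix `qqpq`. Each combined state is a pair, one component from each; accept when both components accept.
11 states suffice.
          p    q  
>  s0     s1   s2 
   s1     s3   s1 
   s2     s1   s4 
   s3     s5   s3 
   s4     s6   s7 
   s5     s5   s5 
   s6     s3   s8 
   s7     s1   s7 
   s8     s9   s8 
 * s9    s10   s9 
   s10   s10  s10 
(> = start, * = accepting)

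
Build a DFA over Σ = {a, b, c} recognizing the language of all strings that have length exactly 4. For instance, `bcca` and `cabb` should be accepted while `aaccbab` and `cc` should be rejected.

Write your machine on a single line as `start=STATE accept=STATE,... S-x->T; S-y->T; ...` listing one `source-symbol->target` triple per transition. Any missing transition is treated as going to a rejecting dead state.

Count input length up to 5: every symbol moves from q0 toward q5, which means 'more than 4' and absorbs. Accept from {q4}.
        a   b   c  
>  q0   q1  q1  q1 
   q1   q2  q2  q2 
   q2   q3  q3  q3 
   q3   q4  q4  q4 
 * q4   q5  q5  q5 
   q5   q5  q5  q5 
(> = start, * = accepting)

start=q0; accept=q4; q0-a->q1; q0-b->q1; q0-c->q1; q1-a->q2; q1-b->q2; q1-c->q2; q2-a->q3; q2-b->q3; q2-c->q3; q3-a->q4; q3-b->q4; q3-c->q4; q4-a->q5; q4-b->q5; q4-c->q5; q5-a->q5; q5-b->q5; q5-c->q5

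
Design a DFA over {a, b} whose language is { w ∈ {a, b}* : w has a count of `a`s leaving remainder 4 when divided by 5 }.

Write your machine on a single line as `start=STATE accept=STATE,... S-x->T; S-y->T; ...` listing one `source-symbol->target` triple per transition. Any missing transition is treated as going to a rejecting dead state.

start=s0; accept=s4; s0-a->s1; s0-b->s0; s1-a->s2; s1-b->s1; s2-a->s3; s2-b->s2; s3-a->s4; s3-b->s3; s4-a->s0; s4-b->s4

Keep the running count of `a`s modulo 5: each `a` advances along the cycle s0 → s1 → s2 → s3 → s4 → s0 while other symbols loop. Accept at s4.
With 5 states:
        a   b  
>  s0   s1  s0 
   s1   s2  s1 
   s2   s3  s2 
   s3   s4  s3 
 * s4   s0  s4 
(> = start, * = accepting)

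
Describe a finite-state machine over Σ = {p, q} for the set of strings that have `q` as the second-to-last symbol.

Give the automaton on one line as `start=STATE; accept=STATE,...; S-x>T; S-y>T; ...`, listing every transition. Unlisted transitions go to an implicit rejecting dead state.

A DFA must remember the last 2 symbols (since which symbol is second-to-last isn't known until the input ends). Use one state per possible window of the last ≤2 symbols; accept from those whose window starts with `q`.
A 7-state machine:
        p   q  
>  s0   s1  s2 
   s1   s3  s4 
   s2   s5  s6 
   s3   s3  s4 
   s4   s5  s6 
 * s5   s3  s4 
 * s6   s5  s6 
(> = start, * = accepting)

start=s0; accept=s5,s6; s0-p>s1; s0-q>s2; s1-p>s3; s1-q>s4; s2-p>s5; s2-q>s6; s3-p>s3; s3-q>s4; s4-p>s5; s4-q>s6; s5-p>s3; s5-q>s4; s6-p>s5; s6-q>s6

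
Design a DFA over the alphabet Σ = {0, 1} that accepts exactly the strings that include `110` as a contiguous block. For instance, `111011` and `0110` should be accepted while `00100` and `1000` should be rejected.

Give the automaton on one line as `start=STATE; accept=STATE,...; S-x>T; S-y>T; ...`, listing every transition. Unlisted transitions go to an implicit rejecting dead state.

start=s0; accept=s3; s0-0>s0; s0-1>s1; s1-0>s0; s1-1>s2; s2-0>s3; s2-1>s2; s3-0>s3; s3-1>s3

Track how much of `110` has been matched so far: state s0 is no progress, s3 is the absorbing accept state reached once `110` has occurred. Intermediate states record partial matches; on a mismatch, fall back to the longest reusable overlap.
With 4 states:
        0   1  
>  s0   s0  s1 
   s1   s0  s2 
   s2   s3  s2 
 * s3   s3  s3 
(> = start, * = accepting)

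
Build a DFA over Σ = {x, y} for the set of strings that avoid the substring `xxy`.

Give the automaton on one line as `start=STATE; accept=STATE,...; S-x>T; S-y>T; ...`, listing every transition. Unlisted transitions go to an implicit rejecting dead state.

This is the complement of 'contains `xxy`'. Use the same substring-matching states — s0 through s3 holding how much of `xxy` has just been matched — but flip the accepting set: everything except the trap s3 accepts.
With 4 states:
        x   y  
>* s0   s1  s0 
 * s1   s2  s0 
 * s2   s2  s3 
   s3   s3  s3 
(> = start, * = accepting)

start=s0; accept=s0,s1,s2; s0-x>s1; s0-y>s0; s1-x>s2; s1-y>s0; s2-x>s2; s2-y>s3; s3-x>s3; s3-y>s3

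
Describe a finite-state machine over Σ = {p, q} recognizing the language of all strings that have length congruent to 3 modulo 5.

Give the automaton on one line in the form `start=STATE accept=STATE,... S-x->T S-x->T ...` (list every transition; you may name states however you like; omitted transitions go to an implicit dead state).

start=s0 accept=s3 s0-p->s1 s0-q->s1 s1-p->s2 s1-q->s2 s2-p->s3 s2-q->s3 s3-p->s4 s3-q->s4 s4-p->s0 s4-q->s0

Count input length modulo 5: every symbol advances one step around the cycle s0 → s1 → s2 → s3 → s4 → s0. Accept at s3.
With 5 states:
        p   q  
>  s0   s1  s1 
   s1   s2  s2 
   s2   s3  s3 
 * s3   s4  s4 
   s4   s0  s0 
(> = start, * = accepting)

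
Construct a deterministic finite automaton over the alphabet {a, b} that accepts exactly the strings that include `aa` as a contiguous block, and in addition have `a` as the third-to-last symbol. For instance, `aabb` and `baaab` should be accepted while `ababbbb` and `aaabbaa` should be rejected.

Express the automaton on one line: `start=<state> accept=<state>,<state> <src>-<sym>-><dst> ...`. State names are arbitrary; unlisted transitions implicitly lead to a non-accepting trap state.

Run two small machines in parallel and take their product. One (3 states) tracks whether and how much of `aa` has been seen; the other (15 states) tracks the last 3 symbols read. Each combined state is a pair, one component from each; accept when both components accept.
A 20-state machine:
          a    b  
>  q0     q1   q2 
   q1     q3   q4 
   q2     q5   q6 
   q3     q7   q8 
   q4     q9  q10 
   q5    q11  q12 
   q6    q13  q14 
 * q7     q7   q8 
 * q8    q15  q16 
   q9    q11  q12 
   q10   q13  q14 
   q11    q7   q8 
   q12    q9  q10 
   q13   q11  q12 
   q14   q13  q14 
 * q15   q11  q17 
 * q16   q18  q19 
   q17   q15  q16 
   q18   q11  q17 
   q19   q18  q19 
(> = start, * = accepting)

start=q0 accept=q7,q8,q15,q16 q0-a->q1 q0-b->q2 q1-a->q3 q1-b->q4 q2-a->q5 q2-b->q6 q3-a->q7 q3-b->q8 q4-a->q9 q4-b->q10 q5-a->q11 q5-b->q12 q6-a->q13 q6-b->q14 q7-a->q7 q7-b->q8 q8-a->q15 q8-b->q16 q9-a->q11 q9-b->q12 q10-a->q13 q10-b->q14 q11-a->q7 q11-b->q8 q12-a->q9 q12-b->q10 q13-a->q11 q13-b->q12 q14-a->q13 q14-b->q14 q15-a->q11 q15-b->q17 q16-a->q18 q16-b->q19 q17-a->q15 q17-b->q16 q18-a->q11 q18-b->q17 q19-a->q18 q19-b->q19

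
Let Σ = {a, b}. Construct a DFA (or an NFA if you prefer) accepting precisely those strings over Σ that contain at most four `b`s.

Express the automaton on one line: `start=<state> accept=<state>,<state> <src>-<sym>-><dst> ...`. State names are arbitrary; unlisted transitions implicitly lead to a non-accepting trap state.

Count `b`s, saturating at 5: states s0 through s4 mean 0 through 4 `b`s seen; s5 means more than 4. Each `b` increments (capped at s5); other symbols loop. Accept from {s0, s1, s2, s3, s4}.
With 6 states:
        a   b  
>* s0   s0  s1 
 * s1   s1  s2 
 * s2   s2  s3 
 * s3   s3  s4 
 * s4   s4  s5 
   s5   s5  s5 
(> = start, * = accepting)

start=s0 accept=s0,s1,s2,s3,s4 s0-a->s0 s0-b->s1 s1-a->s1 s1-b->s2 s2-a->s2 s2-b->s3 s3-a->s3 s3-b->s4 s4-a->s4 s4-b->s5 s5-a->s5 s5-b->s5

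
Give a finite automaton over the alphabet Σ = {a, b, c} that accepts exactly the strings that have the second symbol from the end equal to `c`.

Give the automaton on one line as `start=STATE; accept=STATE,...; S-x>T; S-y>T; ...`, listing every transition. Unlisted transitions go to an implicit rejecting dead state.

start=q0; accept=q10,q11,q12; q0-a>q1; q0-b>q2; q0-c>q3; q1-a>q4; q1-b>q5; q1-c>q6; q2-a>q7; q2-b>q8; q2-c>q9; q3-a>q10; q3-b>q11; q3-c>q12; q4-a>q4; q4-b>q5; q4-c>q6; q5-a>q7; q5-b>q8; q5-c>q9; q6-a>q10; q6-b>q11; q6-c>q12; q7-a>q4; q7-b>q5; q7-c>q6; q8-a>q7; q8-b>q8; q8-c>q9; q9-a>q10; q9-b>q11; q9-c>q12; q10-a>q4; q10-b>q5; q10-c>q6; q11-a>q7; q11-b>q8; q11-c>q9; q12-a>q10; q12-b>q11; q12-c>q12

Because acceptance depends on a position counted from the end, the machine has to buffer the most recent 2 symbols. Make each state the string of the last up-to-2 symbols read; on input `x` shift the window left and append `x`. Accept when the buffered window has length 2 and begins with `c`.
A 13-state machine:
          a    b    c  
>  q0     q1   q2   q3 
   q1     q4   q5   q6 
   q2     q7   q8   q9 
   q3    q10  q11  q12 
   q4     q4   q5   q6 
   q5     q7   q8   q9 
   q6    q10  q11  q12 
   q7     q4   q5   q6 
   q8     q7   q8   q9 
   q9    q10  q11  q12 
 * q10    q4   q5   q6 
 * q11    q7   q8   q9 
 * q12   q10  q11  q12 
(> = start, * = accepting)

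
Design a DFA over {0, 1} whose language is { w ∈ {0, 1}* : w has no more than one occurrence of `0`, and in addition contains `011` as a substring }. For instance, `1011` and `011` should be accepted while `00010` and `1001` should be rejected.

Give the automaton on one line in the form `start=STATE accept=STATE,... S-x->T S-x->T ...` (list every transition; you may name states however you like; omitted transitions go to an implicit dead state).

Handle the two conditions separately and then intersect. The first has 3 states tracking the count of `0`s, saturating at 2; the second has 4 states tracking whether and how much of `011` has been seen. A product state is a pair (one from each), accepting exactly when both do.
7 states suffice.
        0   1  
>  q0   q1  q0 
   q1   q2  q3 
   q2   q2  q4 
   q3   q2  q5 
   q4   q2  q6 
 * q5   q6  q5 
   q6   q6  q6 
(> = start, * = accepting)

start=q0 accept=q5 q0-0->q1 q0-1->q0 q1-0->q2 q1-1->q3 q2-0->q2 q2-1->q4 q3-0->q2 q3-1->q5 q4-0->q2 q4-1->q6 q5-0->q6 q5-1->q5 q6-0->q6 q6-1->q6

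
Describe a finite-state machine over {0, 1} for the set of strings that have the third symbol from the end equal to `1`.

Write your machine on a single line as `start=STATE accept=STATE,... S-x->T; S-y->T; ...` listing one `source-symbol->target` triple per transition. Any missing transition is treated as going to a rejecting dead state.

A DFA must remember the last 3 symbols (since which symbol is third-to-last isn't known until the input ends). Use one state per possible window of the last ≤3 symbols; accept from those whose window starts with `1`.
15 states suffice.
          0    1  
>  s0     s1   s2 
   s1     s3   s4 
   s2     s5   s6 
   s3     s7   s8 
   s4     s9  s10 
   s5    s11  s12 
   s6    s13  s14 
   s7     s7   s8 
   s8     s9  s10 
   s9    s11  s12 
   s10   s13  s14 
 * s11    s7   s8 
 * s12    s9  s10 
 * s13   s11  s12 
 * s14   s13  s14 
(> = start, * = accepting)

start=s0; accept=s11,s12,s13,s14; s0-0->s1; s0-1->s2; s1-0->s3; s1-1->s4; s2-0->s5; s2-1->s6; s3-0->s7; s3-1->s8; s4-0->s9; s4-1->s10; s5-0->s11; s5-1->s12; s6-0->s13; s6-1->s14; s7-0->s7; s7-1->s8; s8-0->s9; s8-1->s10; s9-0->s11; s9-1->s12; s10-0->s13; s10-1->s14; s11-0->s7; s11-1->s8; s12-0->s9; s12-1->s10; s13-0->s11; s13-1->s12; s14-0->s13; s14-1->s14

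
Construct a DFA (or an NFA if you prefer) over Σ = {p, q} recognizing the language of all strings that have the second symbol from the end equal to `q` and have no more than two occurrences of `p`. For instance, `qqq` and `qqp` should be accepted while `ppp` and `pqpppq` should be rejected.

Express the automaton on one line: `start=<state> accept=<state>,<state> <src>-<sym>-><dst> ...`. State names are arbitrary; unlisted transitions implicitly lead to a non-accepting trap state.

start=s0 accept=s5,s6,s9,s10,s11 s0-p->s1 s0-q->s2 s1-p->s3 s1-q->s4 s2-p->s5 s2-q->s6 s3-p->s7 s3-q->s8 s4-p->s9 s4-q->s10 s5-p->s3 s5-q->s4 s6-p->s5 s6-q->s6 s7-p->s7 s7-q->s7 s8-p->s7 s8-q->s11 s9-p->s7 s9-q->s8 s10-p->s9 s10-q->s10 s11-p->s7 s11-q->s11

Build one automaton per condition and run them in lockstep. One (7 states) tracks the last 2 symbols read; the other (4 states) tracks the count of `p`s, saturating at 3. Each combined state is a pair, one component from each; accept when both components accept. Equivalent product states are then merged.
A 12-state machine:
          p    q  
>  s0     s1   s2 
   s1     s3   s4 
   s2     s5   s6 
   s3     s7   s8 
   s4     s9  s10 
 * s5     s3   s4 
 * s6     s5   s6 
   s7     s7   s7 
   s8     s7  s11 
 * s9     s7   s8 
 * s10    s9  s10 
 * s11    s7  s11 
(> = start, * = accepting)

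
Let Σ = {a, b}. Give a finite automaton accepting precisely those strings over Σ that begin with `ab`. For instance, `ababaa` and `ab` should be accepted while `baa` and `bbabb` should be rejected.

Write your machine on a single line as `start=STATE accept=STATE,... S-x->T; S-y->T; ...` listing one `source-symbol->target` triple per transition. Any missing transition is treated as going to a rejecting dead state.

start=s0; accept=s2; s0-a->s1; s0-b->s3; s1-a->s3; s1-b->s2; s2-a->s2; s2-b->s2; s3-a->s3; s3-b->s3

Check the first 2 symbols one by one: s0 through s1 record how many have matched `ab` so far; any wrong symbol goes to the dead state s3. After all 2 match we enter the accepting sink s2.
        a   b  
>  s0   s1  s3 
   s1   s3  s2 
 * s2   s2  s2 
   s3   s3  s3 
(> = start, * = accepting)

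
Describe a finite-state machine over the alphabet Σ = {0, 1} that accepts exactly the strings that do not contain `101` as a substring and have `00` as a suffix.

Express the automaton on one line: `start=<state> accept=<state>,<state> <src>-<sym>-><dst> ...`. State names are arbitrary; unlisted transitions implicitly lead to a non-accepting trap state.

Run two small machines in parallel and take their product. One (4 states) tracks partial matches of the forbidden pattern `101`; the other (3 states) tracks how much of the suffix `00` has currently been matched. Each combined state is a pair, one component from each; accept when both components accept.
8 states suffice.
        0   1  
>  q0   q1  q2 
   q1   q3  q2 
   q2   q4  q2 
 * q3   q3  q2 
   q4   q3  q5 
   q5   q6  q5 
   q6   q7  q5 
   q7   q7  q5 
(> = start, * = accepting)

start=q0 accept=q3 q0-0->q1 q0-1->q2 q1-0->q3 q1-1->q2 q2-0->q4 q2-1->q2 q3-0->q3 q3-1->q2 q4-0->q3 q4-1->q5 q5-0->q6 q5-1->q5 q6-0->q7 q6-1->q5 q7-0->q7 q7-1->q5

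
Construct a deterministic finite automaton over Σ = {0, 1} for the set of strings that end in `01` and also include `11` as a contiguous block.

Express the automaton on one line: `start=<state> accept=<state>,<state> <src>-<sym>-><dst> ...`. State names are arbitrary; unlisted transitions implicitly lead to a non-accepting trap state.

start=q0 accept=q6 q0-0->q1 q0-1->q2 q1-0->q1 q1-1->q3 q2-0->q1 q2-1->q4 q3-0->q1 q3-1->q4 q4-0->q5 q4-1->q4 q5-0->q5 q5-1->q6 q6-0->q5 q6-1->q4

Handle the two conditions separately and then intersect. The first has 3 states tracking how much of the suffix `01` has currently been matched; the second has 3 states tracking whether and how much of `11` has been seen. A product state is a pair (one from each), accepting exactly when both do.
        0   1  
>  q0   q1  q2 
   q1   q1  q3 
   q2   q1  q4 
   q3   q1  q4 
   q4   q5  q4 
   q5   q5  q6 
 * q6   q5  q4 
(> = start, * = accepting)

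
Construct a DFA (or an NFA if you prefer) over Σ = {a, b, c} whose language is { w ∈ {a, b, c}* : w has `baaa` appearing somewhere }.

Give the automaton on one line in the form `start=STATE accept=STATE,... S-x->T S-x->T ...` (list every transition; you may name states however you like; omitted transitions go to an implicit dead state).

Track how much of `baaa` has been matched so far: state q0 is no progress, q4 is the absorbing accept state reached once `baaa` has occurred. Intermediate states record partial matches; on a mismatch, fall back to the longest reusable overlap.
        a   b   c  
>  q0   q0  q1  q0 
   q1   q2  q1  q0 
   q2   q3  q1  q0 
   q3   q4  q1  q0 
 * q4   q4  q4  q4 
(> = start, * = accepting)

start=q0 accept=q4 q0-a->q0 q0-b->q1 q0-c->q0 q1-a->q2 q1-b->q1 q1-c->q0 q2-a->q3 q2-b->q1 q2-c->q0 q3-a->q4 q3-b->q1 q3-c->q0 q4-a->q4 q4-b->q4 q4-c->q4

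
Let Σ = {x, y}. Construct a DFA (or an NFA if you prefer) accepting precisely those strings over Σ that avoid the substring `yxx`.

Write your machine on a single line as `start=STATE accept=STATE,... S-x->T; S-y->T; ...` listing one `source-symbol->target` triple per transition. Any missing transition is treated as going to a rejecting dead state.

start=A; accept=A,B,C; A-x->A; A-y->B; B-x->C; B-y->B; C-x->D; C-y->B; D-x->D; D-y->D

This is the complement of 'contains `yxx`'. Use the same substring-matching states — A through D holding how much of `yxx` has just been matched — but flip the accepting set: everything except the trap D accepts.
With 4 states:
       x  y 
>* A   A  B 
 * B   C  B 
 * C   D  B 
   D   D  D 
(> = start, * = accepting)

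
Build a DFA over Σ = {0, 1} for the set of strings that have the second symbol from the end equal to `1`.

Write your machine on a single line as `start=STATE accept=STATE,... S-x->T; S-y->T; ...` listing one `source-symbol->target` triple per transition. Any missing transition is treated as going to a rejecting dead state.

start=q0; accept=q5,q6; q0-0->q1; q0-1->q2; q1-0->q3; q1-1->q4; q2-0->q5; q2-1->q6; q3-0->q3; q3-1->q4; q4-0->q5; q4-1->q6; q5-0->q3; q5-1->q4; q6-0->q5; q6-1->q6

A DFA must remember the last 2 symbols (since which symbol is second-to-last isn't known until the input ends). Use one state per possible window of the last ≤2 symbols; accept from those whose window starts with `1`.
7 states suffice.
        0   1  
>  q0   q1  q2 
   q1   q3  q4 
   q2   q5  q6 
   q3   q3  q4 
   q4   q5  q6 
 * q5   q3  q4 
 * q6   q5  q6 
(> = start, * = accepting)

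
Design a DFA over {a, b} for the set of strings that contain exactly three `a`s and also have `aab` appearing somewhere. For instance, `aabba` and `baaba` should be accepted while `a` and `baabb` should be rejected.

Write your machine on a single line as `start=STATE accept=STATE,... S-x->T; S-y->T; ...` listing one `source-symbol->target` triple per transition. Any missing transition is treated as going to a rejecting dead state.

start=q0; accept=q8; q0-a->q1; q0-b->q0; q1-a->q2; q1-b->q3; q2-a->q4; q2-b->q5; q3-a->q6; q3-b->q3; q4-a->q7; q4-b->q8; q5-a->q8; q5-b->q5; q6-a->q4; q6-b->q9; q7-a->q7; q7-b->q10; q8-a->q10; q8-b->q8; q9-a->q11; q9-b->q9; q10-a->q10; q10-b->q10; q11-a->q7; q11-b->q12; q12-a->q13; q12-b->q12; q13-a->q7; q13-b->q14; q14-a->q13; q14-b->q14

Run two small machines in parallel and take their product. The first has 5 states tracking the count of `a`s, saturating at 4; the second has 4 states tracking whether and how much of `aab` has been seen. A product state is a pair (one from each), accepting exactly when both do.
          a    b  
>  q0     q1   q0 
   q1     q2   q3 
   q2     q4   q5 
   q3     q6   q3 
   q4     q7   q8 
   q5     q8   q5 
   q6     q4   q9 
   q7     q7  q10 
 * q8    q10   q8 
   q9    q11   q9 
   q10   q10  q10 
   q11    q7  q12 
   q12   q13  q12 
   q13    q7  q14 
   q14   q13  q14 
(> = start, * = accepting)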